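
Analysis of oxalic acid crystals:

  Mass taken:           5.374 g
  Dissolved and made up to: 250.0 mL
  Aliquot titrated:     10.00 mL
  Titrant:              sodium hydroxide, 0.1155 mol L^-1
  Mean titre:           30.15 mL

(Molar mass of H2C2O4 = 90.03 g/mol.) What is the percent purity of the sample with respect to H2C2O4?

72.92 %

H2C2O4 + 2 NaOH → Na2C2O4 + 2 H2O
n(NaOH) per titration = 0.03015 × 0.1155 = 3.482 × 10^-3 mol
From the 1:2 ratio, n(H2C2O4) in each aliquot = 1/2 × 3.482 × 10^-3 = 1.741 × 10^-3 mol
n(H2C2O4) in the whole flask = 1.741 × 10^-3 × 250.0/10.00 = 0.04353 mol
mass of H2C2O4 = 0.04353 × 90.03 = 3.919 g
% H2C2O4 = 3.919 / 5.374 × 100 = 72.92 %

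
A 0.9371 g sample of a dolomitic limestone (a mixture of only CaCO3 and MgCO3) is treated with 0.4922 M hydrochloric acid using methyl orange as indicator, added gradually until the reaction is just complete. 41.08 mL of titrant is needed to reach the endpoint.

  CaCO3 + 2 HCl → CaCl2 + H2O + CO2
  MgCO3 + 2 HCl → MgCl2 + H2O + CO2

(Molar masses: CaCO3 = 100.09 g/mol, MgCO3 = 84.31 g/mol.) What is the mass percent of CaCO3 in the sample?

57.36 %

n(HCl) = 0.04108 × 0.4922 = 0.02022 mol
Let x = n(CaCO3), y = n(MgCO3).
Titrant: 2x + 2y = 0.02022;  mass: 100.09x + 84.31y = 0.9371
Solving, x = 5.370 × 10^-3 mol, y = 4.739 × 10^-3 mol
mass of CaCO3 = 5.370 × 10^-3 × 100.09 = 0.5375 g
% CaCO3 = 0.5375 / 0.9371 × 100 = 57.36 %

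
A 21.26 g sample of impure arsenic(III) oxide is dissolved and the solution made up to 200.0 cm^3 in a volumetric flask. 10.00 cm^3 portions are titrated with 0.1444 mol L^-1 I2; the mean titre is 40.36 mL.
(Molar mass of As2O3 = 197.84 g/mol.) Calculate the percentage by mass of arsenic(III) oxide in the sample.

As2O3 + 2 I2 + 2 H2O → As2O5 + 4 HI
n(I2) per titration = 0.04036 × 0.1444 = 5.828 × 10^-3 mol
From the 1:2 ratio, n(As2O3) in each aliquot = 1/2 × 5.828 × 10^-3 = 2.914 × 10^-3 mol
n(As2O3) in the whole flask = 2.914 × 10^-3 × 200.0/10.00 = 0.05828 mol
mass of As2O3 = 0.05828 × 197.84 = 11.53 g
% As2O3 = 11.53 / 21.26 × 100 = 54.23 %

54.23 %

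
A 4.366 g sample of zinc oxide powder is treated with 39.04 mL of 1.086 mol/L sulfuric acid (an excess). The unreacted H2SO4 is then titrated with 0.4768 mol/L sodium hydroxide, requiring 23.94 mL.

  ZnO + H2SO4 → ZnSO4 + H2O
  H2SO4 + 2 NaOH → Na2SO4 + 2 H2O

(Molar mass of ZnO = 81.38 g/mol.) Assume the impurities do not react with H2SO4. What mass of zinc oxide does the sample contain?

n(H2SO4) added = 0.03904 × 1.086 = 0.04240 mol
n(NaOH) used in back-titration = 0.02394 × 0.4768 = 0.01141 mol
From the 1:2 ratio, n(H2SO4) left over = 1/2 × 0.01141 = 5.707 × 10^-3 mol
n(H2SO4) consumed by analyte = 0.04240 − 5.707 × 10^-3 = 0.03669 mol
n(ZnO) = 0.03669 mol (1:1 ratio)
mass of ZnO = 0.03669 × 81.38 = 2.986 g

2.986 g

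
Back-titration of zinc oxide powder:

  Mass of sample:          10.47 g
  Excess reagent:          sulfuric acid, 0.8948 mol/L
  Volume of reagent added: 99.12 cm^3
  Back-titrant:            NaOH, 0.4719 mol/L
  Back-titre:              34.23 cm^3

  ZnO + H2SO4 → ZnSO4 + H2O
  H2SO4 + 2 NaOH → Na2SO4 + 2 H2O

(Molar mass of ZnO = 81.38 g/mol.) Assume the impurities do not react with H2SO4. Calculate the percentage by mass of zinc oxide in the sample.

n(H2SO4) added = 0.09912 × 0.8948 = 0.08869 mol
n(NaOH) used in back-titration = 0.03423 × 0.4719 = 0.01615 mol
From the 1:2 ratio, n(H2SO4) left over = 1/2 × 0.01615 = 8.077 × 10^-3 mol
n(H2SO4) consumed by analyte = 0.08869 − 8.077 × 10^-3 = 0.08062 mol
n(ZnO) = 0.08062 mol (1:1 ratio)
mass of ZnO = 0.08062 × 81.38 = 6.561 g
% ZnO = 6.561 / 10.47 × 100 = 62.66 %

62.66 %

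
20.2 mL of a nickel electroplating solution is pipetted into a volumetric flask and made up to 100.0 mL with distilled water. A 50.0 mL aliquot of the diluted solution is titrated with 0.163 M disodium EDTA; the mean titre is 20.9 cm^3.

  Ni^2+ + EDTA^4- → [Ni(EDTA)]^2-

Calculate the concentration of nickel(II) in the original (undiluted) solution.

n(EDTA) = 0.0209 × 0.163 = 3.41 × 10^-3 mol
n(Ni2+) in the aliquot = 3.41 × 10^-3 mol (1:1 ratio)
[Ni2+]_dilute = 3.41 × 10^-3 / 0.0500 = 0.0681 mol/L
Dilution factor = 100.0 / 20.2 = 4.950
[Ni2+]_stock = 0.0681 × 4.950 = 0.337 mol/L

0.337 M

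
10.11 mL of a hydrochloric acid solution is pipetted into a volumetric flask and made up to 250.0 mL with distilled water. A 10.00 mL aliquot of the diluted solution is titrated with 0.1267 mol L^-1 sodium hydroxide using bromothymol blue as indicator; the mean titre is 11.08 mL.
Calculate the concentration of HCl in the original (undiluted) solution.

3.471 mol/L

HCl + NaOH → NaCl + H2O
n(NaOH) = 0.01108 × 0.1267 = 1.404 × 10^-3 mol
n(HCl) in the aliquot = 1.404 × 10^-3 mol (1:1 ratio)
[HCl]_dilute = 1.404 × 10^-3 / 0.01000 = 0.1404 mol/L
Dilution factor = 250.0 / 10.11 = 24.73
[HCl]_stock = 0.1404 × 24.73 = 3.471 mol/L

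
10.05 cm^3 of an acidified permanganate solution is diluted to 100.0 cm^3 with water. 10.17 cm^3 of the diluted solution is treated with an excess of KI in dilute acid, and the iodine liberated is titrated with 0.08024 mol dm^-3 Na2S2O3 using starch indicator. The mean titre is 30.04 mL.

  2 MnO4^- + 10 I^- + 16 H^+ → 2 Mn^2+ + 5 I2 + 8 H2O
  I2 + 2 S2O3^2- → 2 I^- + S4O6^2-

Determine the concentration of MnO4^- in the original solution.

n(S2O3^2-) = 0.03004 × 0.08024 = 2.410 × 10^-3 mol
n(I2) = n(S2O3^2-)/2 = 1.205 × 10^-3 mol
From the 2:5 ratio, n(MnO4^-) in the aliquot = 2/5 × 1.205 × 10^-3 = 4.821 × 10^-4 mol
[MnO4^-]_dilute = 4.821 × 10^-4 / 0.01017 = 0.04740 mol/L
[MnO4^-]_original = 0.04740 × 100.0/10.05 = 0.4717 mol/L

0.4717 mol/L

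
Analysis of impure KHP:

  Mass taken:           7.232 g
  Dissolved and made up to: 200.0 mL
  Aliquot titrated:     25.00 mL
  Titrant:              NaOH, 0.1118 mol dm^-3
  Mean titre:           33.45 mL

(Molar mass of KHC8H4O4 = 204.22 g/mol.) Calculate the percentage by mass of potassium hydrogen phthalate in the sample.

KHC8H4O4 + NaOH → KNaC8H4O4 + H2O
n(NaOH) per titration = 0.03345 × 0.1118 = 3.740 × 10^-3 mol
n(KHC8H4O4) in each aliquot = 3.740 × 10^-3 mol (1:1 ratio)
n(KHC8H4O4) in the whole flask = 3.740 × 10^-3 × 200.0/25.00 = 0.02992 mol
mass of KHC8H4O4 = 0.02992 × 204.22 = 6.110 g
% KHC8H4O4 = 6.110 / 7.232 × 100 = 84.48 %

84.48 %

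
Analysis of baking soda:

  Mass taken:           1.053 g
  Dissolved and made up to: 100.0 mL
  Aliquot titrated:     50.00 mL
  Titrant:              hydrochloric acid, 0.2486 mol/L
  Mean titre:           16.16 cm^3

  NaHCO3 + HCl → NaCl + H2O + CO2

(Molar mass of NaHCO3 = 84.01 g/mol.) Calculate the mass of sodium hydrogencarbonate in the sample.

n(HCl) per titration = 0.01616 × 0.2486 = 4.017 × 10^-3 mol
n(NaHCO3) in each aliquot = 4.017 × 10^-3 mol (1:1 ratio)
n(NaHCO3) in the whole flask = 4.017 × 10^-3 × 100.0/50.00 = 8.035 × 10^-3 mol
mass of NaHCO3 = 8.035 × 10^-3 × 84.01 = 0.6750 g

0.6750 g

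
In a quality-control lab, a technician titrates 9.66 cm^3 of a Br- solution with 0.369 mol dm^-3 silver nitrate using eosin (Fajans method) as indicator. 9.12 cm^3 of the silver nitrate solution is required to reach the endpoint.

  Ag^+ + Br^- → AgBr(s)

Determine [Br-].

0.348 mol/L

n(AgNO3) = 0.00912 L × 0.369 mol/L = 3.37 × 10^-3 mol
n(Br-) = 3.37 × 10^-3 mol (1:1 mole ratio)
[Br-] = 3.37 × 10^-3 mol / 0.00966 L = 0.348 mol/L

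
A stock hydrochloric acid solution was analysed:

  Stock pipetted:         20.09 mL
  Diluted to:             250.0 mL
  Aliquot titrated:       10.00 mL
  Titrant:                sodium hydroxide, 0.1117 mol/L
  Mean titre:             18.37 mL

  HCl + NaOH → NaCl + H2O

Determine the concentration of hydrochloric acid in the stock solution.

n(NaOH) = 0.01837 × 0.1117 = 2.052 × 10^-3 mol
n(HCl) in the aliquot = 2.052 × 10^-3 mol (1:1 ratio)
[HCl]_dilute = 2.052 × 10^-3 / 0.01000 = 0.2052 mol/L
Dilution factor = 250.0 / 20.09 = 12.44
[HCl]_stock = 0.2052 × 12.44 = 2.553 mol/L

2.553 mol/L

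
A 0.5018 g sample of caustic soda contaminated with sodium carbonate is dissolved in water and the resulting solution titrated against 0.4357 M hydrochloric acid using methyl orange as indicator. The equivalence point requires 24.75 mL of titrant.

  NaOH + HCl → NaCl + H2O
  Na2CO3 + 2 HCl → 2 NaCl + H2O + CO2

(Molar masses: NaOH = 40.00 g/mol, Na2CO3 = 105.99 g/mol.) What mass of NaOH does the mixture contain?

0.2145 g

n(HCl) = 0.02475 × 0.4357 = 0.01078 mol
Let x = n(NaOH), y = n(Na2CO3).
Titrant: 1x + 2y = 0.01078;  mass: 40.00x + 105.99y = 0.5018
Solving, x = 5.362 × 10^-3 mol, y = 2.711 × 10^-3 mol
mass of NaOH = 5.362 × 10^-3 × 40.00 = 0.2145 g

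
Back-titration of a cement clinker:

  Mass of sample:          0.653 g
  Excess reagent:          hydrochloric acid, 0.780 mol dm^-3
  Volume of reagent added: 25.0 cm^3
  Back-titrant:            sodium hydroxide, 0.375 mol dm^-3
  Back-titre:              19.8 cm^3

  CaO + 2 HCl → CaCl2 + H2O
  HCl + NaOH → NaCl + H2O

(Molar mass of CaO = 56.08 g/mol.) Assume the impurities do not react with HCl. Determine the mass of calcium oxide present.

0.339 g

n(HCl) added = 0.0250 × 0.780 = 0.0195 mol
n(NaOH) used in back-titration = 0.0198 × 0.375 = 7.43 × 10^-3 mol
n(HCl) left over = 7.43 × 10^-3 mol (1:1 ratio)
n(HCl) consumed by analyte = 0.0195 − 7.43 × 10^-3 = 0.0121 mol
From the 1:2 ratio, n(CaO) = 1/2 × 0.0121 = 6.04 × 10^-3 mol
mass of CaO = 6.04 × 10^-3 × 56.08 = 0.339 g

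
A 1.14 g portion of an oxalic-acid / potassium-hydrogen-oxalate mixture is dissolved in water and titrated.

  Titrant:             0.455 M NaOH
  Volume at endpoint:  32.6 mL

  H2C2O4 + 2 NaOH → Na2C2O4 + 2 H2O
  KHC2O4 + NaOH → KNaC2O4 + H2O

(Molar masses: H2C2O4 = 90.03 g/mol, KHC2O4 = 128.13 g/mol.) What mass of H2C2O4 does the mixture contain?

n(NaOH) = 0.0326 × 0.455 = 0.0148 mol
Let x = n(H2C2O4), y = n(KHC2O4).
Titrant: 2x + 1y = 0.0148;  mass: 90.03x + 128.13y = 1.14
Solving, x = 4.58 × 10^-3 mol, y = 5.68 × 10^-3 mol
mass of H2C2O4 = 4.58 × 10^-3 × 90.03 = 0.412 g

0.412 g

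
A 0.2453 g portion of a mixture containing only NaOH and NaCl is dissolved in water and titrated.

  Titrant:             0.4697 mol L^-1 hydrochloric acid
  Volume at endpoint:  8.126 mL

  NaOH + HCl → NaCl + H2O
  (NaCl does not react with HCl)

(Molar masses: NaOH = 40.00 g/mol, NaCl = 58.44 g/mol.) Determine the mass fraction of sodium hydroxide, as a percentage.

62.24 %

n(HCl) = 0.008126 × 0.4697 = 3.817 × 10^-3 mol
Let x = n(NaOH), y = n(NaCl).
Titrant: 1x = 3.817 × 10^-3;  mass: 40.00x + 58.44y = 0.2453
Solving, x = 3.817 × 10^-3 mol, y = 1.585 × 10^-3 mol
mass of NaOH = 3.817 × 10^-3 × 40.00 = 0.1527 g
% NaOH = 0.1527 / 0.2453 × 100 = 62.24 %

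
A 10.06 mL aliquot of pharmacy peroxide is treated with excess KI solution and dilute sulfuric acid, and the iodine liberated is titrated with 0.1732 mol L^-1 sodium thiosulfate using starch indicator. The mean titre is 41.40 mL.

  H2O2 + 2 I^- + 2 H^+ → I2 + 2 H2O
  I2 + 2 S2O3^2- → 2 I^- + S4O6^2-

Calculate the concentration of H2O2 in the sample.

n(S2O3^2-) = 0.04140 × 0.1732 = 7.170 × 10^-3 mol
n(I2) = n(S2O3^2-)/2 = 3.585 × 10^-3 mol
n(H2O2) in the aliquot = 3.585 × 10^-3 mol (1:1 ratio)
[H2O2] = 3.585 × 10^-3 / 0.01006 = 0.3564 mol/L

0.3564 mol/L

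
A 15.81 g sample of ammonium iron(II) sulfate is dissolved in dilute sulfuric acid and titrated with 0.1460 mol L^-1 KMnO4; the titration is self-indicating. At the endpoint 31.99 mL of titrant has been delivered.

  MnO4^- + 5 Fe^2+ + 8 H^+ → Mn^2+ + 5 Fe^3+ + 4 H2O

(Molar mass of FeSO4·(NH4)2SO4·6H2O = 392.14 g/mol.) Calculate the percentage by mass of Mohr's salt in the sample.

n(KMnO4) = 0.03199 L × 0.1460 mol/L = 4.671 × 10^-3 mol
From the 5:1 ratio, n(FeSO4·(NH4)2SO4·6H2O) = 5/1 × 4.671 × 10^-3 = 0.02335 mol
mass of FeSO4·(NH4)2SO4·6H2O = 0.02335 × 392.14 g/mol = 9.158 g
% FeSO4·(NH4)2SO4·6H2O = 9.158 / 15.81 × 100 = 57.92 %

57.92 %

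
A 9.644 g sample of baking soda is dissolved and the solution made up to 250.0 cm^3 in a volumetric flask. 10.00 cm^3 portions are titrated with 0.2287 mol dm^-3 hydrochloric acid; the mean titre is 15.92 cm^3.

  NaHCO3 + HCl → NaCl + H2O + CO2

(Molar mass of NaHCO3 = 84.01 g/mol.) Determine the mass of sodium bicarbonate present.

n(HCl) per titration = 0.01592 × 0.2287 = 3.641 × 10^-3 mol
n(NaHCO3) in each aliquot = 3.641 × 10^-3 mol (1:1 ratio)
n(NaHCO3) in the whole flask = 3.641 × 10^-3 × 250.0/10.00 = 0.09102 mol
mass of NaHCO3 = 0.09102 × 84.01 = 7.647 g

7.647 g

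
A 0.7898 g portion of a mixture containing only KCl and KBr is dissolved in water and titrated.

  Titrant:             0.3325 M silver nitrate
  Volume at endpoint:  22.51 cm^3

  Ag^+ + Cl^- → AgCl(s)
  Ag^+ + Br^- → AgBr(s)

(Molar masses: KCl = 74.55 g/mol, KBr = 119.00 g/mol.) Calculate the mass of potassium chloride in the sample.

n(AgNO3) = 0.02251 × 0.3325 = 7.485 × 10^-3 mol
Let x = n(KCl), y = n(KBr).
Titrant: 1x + 1y = 7.485 × 10^-3;  mass: 74.55x + 119.00y = 0.7898
Solving, x = 2.269 × 10^-3 mol, y = 5.215 × 10^-3 mol
mass of KCl = 2.269 × 10^-3 × 74.55 = 0.1692 g

0.1692 g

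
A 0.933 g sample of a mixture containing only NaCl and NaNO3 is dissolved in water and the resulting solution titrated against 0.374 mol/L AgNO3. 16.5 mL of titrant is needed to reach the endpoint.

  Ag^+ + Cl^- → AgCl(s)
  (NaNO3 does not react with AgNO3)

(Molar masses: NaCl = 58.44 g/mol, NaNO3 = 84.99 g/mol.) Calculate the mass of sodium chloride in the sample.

n(AgNO3) = 0.0165 × 0.374 = 6.17 × 10^-3 mol
Let x = n(NaCl), y = n(NaNO3).
Titrant: 1x = 6.17 × 10^-3;  mass: 58.44x + 84.99y = 0.933
Solving, x = 6.17 × 10^-3 mol, y = 6.73 × 10^-3 mol
mass of NaCl = 6.17 × 10^-3 × 58.44 = 0.361 g

0.361 g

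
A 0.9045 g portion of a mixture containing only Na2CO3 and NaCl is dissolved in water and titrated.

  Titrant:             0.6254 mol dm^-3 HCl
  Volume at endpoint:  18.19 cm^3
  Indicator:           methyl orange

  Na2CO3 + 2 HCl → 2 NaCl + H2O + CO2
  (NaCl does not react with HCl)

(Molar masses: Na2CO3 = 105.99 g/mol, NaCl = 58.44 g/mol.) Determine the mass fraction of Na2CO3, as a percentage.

66.65 %

n(HCl) = 0.01819 × 0.6254 = 0.01138 mol
Let x = n(Na2CO3), y = n(NaCl).
Titrant: 2x = 0.01138;  mass: 105.99x + 58.44y = 0.9045
Solving, x = 5.688 × 10^-3 mol, y = 5.161 × 10^-3 mol
mass of Na2CO3 = 5.688 × 10^-3 × 105.99 = 0.6029 g
% Na2CO3 = 0.6029 / 0.9045 × 100 = 66.65 %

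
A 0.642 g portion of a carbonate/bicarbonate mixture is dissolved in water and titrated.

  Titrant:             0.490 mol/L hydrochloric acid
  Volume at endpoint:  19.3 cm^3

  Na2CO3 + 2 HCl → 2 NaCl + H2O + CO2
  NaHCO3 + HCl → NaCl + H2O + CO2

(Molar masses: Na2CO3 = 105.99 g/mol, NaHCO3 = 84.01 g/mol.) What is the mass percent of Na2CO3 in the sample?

n(HCl) = 0.0193 × 0.490 = 9.46 × 10^-3 mol
Let x = n(Na2CO3), y = n(NaHCO3).
Titrant: 2x + 1y = 9.46 × 10^-3;  mass: 105.99x + 84.01y = 0.642
Solving, x = 2.46 × 10^-3 mol, y = 4.54 × 10^-3 mol
mass of Na2CO3 = 2.46 × 10^-3 × 105.99 = 0.261 g
% Na2CO3 = 0.261 / 0.642 × 100 = 40.6 %

40.6 %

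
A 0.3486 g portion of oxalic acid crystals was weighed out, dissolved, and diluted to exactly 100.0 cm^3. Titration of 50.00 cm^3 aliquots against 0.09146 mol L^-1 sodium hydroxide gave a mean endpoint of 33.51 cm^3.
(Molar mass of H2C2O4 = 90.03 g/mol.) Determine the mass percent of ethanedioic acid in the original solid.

79.15 %

H2C2O4 + 2 NaOH → Na2C2O4 + 2 H2O
n(NaOH) per titration = 0.03351 × 0.09146 = 3.065 × 10^-3 mol
From the 1:2 ratio, n(H2C2O4) in each aliquot = 1/2 × 3.065 × 10^-3 = 1.532 × 10^-3 mol
n(H2C2O4) in the whole flask = 1.532 × 10^-3 × 100.0/50.00 = 3.065 × 10^-3 mol
mass of H2C2O4 = 3.065 × 10^-3 × 90.03 = 0.2759 g
% H2C2O4 = 0.2759 / 0.3486 × 100 = 79.15 %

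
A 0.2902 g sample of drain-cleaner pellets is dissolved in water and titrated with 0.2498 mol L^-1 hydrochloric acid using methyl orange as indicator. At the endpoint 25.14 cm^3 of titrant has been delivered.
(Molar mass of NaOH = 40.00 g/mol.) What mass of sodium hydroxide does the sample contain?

NaOH + HCl → NaCl + H2O
n(HCl) = 0.02514 L × 0.2498 mol/L = 6.280 × 10^-3 mol
n(NaOH) = 6.280 × 10^-3 mol (1:1 ratio)
mass of NaOH = 6.280 × 10^-3 × 40.00 g/mol = 0.2512 g

0.2512 g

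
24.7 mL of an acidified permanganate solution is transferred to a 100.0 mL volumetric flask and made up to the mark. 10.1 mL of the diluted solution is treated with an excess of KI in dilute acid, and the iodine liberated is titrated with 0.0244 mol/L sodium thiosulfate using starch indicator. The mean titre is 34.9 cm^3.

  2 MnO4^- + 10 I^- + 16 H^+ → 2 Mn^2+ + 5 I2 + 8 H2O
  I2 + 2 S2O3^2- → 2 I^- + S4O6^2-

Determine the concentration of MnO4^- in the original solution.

n(S2O3^2-) = 0.0349 × 0.0244 = 8.52 × 10^-4 mol
n(I2) = n(S2O3^2-)/2 = 4.26 × 10^-4 mol
From the 2:5 ratio, n(MnO4^-) in the aliquot = 2/5 × 4.26 × 10^-4 = 1.70 × 10^-4 mol
[MnO4^-]_dilute = 1.70 × 10^-4 / 0.0101 = 0.0169 mol/L
[MnO4^-]_original = 0.0169 × 100.0/24.7 = 0.0683 mol/L

0.0683 mol/L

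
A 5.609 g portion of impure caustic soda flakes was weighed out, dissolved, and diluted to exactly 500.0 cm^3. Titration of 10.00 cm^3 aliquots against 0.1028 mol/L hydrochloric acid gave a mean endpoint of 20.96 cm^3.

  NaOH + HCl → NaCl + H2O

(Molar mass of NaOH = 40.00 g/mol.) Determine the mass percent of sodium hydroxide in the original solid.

76.83 %

n(HCl) per titration = 0.02096 × 0.1028 = 2.155 × 10^-3 mol
n(NaOH) in each aliquot = 2.155 × 10^-3 mol (1:1 ratio)
n(NaOH) in the whole flask = 2.155 × 10^-3 × 500.0/10.00 = 0.1077 mol
mass of NaOH = 0.1077 × 40.00 = 4.309 g
% NaOH = 4.309 / 5.609 × 100 = 76.83 %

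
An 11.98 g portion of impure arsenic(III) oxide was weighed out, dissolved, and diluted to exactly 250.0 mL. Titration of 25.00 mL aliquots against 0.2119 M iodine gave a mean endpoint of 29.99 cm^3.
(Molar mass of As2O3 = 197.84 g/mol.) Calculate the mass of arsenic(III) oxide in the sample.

As2O3 + 2 I2 + 2 H2O → As2O5 + 4 HI
n(I2) per titration = 0.02999 × 0.2119 = 6.355 × 10^-3 mol
From the 1:2 ratio, n(As2O3) in each aliquot = 1/2 × 6.355 × 10^-3 = 3.177 × 10^-3 mol
n(As2O3) in the whole flask = 3.177 × 10^-3 × 250.0/25.00 = 0.03177 mol
mass of As2O3 = 0.03177 × 197.84 = 6.286 g

6.286 g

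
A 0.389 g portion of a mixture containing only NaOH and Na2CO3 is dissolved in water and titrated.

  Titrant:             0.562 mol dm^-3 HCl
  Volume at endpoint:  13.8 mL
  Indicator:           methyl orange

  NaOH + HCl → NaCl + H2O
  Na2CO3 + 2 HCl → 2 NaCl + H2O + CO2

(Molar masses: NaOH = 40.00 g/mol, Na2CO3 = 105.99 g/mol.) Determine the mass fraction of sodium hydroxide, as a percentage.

17.4 %

n(HCl) = 0.0138 × 0.562 = 7.76 × 10^-3 mol
Let x = n(NaOH), y = n(Na2CO3).
Titrant: 1x + 2y = 7.76 × 10^-3;  mass: 40.00x + 105.99y = 0.389
Solving, x = 1.69 × 10^-3 mol, y = 3.03 × 10^-3 mol
mass of NaOH = 1.69 × 10^-3 × 40.00 = 0.0677 g
% NaOH = 0.0677 / 0.389 × 100 = 17.4 %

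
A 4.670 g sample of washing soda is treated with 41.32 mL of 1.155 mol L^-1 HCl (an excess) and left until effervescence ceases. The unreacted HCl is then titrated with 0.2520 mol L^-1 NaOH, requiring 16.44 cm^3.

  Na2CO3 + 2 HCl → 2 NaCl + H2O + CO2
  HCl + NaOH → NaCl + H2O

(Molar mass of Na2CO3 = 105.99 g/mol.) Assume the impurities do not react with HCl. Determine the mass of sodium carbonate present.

2.310 g

n(HCl) added = 0.04132 × 1.155 = 0.04772 mol
n(NaOH) used in back-titration = 0.01644 × 0.2520 = 4.143 × 10^-3 mol
n(HCl) left over = 4.143 × 10^-3 mol (1:1 ratio)
n(HCl) consumed by analyte = 0.04772 − 4.143 × 10^-3 = 0.04358 mol
From the 1:2 ratio, n(Na2CO3) = 1/2 × 0.04358 = 0.02179 mol
mass of Na2CO3 = 0.02179 × 105.99 = 2.310 g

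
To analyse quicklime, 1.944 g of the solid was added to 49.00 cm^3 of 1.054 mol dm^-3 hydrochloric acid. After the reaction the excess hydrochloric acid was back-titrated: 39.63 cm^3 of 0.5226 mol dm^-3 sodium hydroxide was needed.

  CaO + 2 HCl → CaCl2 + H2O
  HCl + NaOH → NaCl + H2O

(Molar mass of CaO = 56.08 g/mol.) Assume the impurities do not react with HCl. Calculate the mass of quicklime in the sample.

0.8674 g

n(HCl) added = 0.04900 × 1.054 = 0.05165 mol
n(NaOH) used in back-titration = 0.03963 × 0.5226 = 0.02071 mol
n(HCl) left over = 0.02071 mol (1:1 ratio)
n(HCl) consumed by analyte = 0.05165 − 0.02071 = 0.03094 mol
From the 1:2 ratio, n(CaO) = 1/2 × 0.03094 = 0.01547 mol
mass of CaO = 0.01547 × 56.08 = 0.8674 g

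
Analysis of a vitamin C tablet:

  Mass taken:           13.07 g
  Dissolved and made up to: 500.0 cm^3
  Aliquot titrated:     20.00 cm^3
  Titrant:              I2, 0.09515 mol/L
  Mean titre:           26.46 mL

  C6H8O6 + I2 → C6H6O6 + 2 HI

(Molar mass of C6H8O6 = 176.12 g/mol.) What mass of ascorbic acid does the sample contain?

11.09 g

n(I2) per titration = 0.02646 × 0.09515 = 2.518 × 10^-3 mol
n(C6H8O6) in each aliquot = 2.518 × 10^-3 mol (1:1 ratio)
n(C6H8O6) in the whole flask = 2.518 × 10^-3 × 500.0/20.00 = 0.06294 mol
mass of C6H8O6 = 0.06294 × 176.12 = 11.09 g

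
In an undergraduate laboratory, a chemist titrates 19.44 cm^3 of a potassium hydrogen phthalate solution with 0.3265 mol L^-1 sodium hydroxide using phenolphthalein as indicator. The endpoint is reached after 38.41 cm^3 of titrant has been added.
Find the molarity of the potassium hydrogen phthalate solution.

0.6451 mol/L

KHC8H4O4 + NaOH → KNaC8H4O4 + H2O
n(NaOH) = 0.03841 L × 0.3265 mol/L = 0.01254 mol
n(KHC8H4O4) = 0.01254 mol (1:1 mole ratio)
[KHC8H4O4] = 0.01254 mol / 0.01944 L = 0.6451 mol/L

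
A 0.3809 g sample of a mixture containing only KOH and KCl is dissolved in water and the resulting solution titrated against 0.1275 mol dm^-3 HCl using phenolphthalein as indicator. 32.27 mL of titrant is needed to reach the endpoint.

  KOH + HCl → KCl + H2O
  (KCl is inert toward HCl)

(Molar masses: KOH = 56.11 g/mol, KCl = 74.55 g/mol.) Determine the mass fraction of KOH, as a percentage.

n(HCl) = 0.03227 × 0.1275 = 4.114 × 10^-3 mol
Let x = n(KOH), y = n(KCl).
Titrant: 1x = 4.114 × 10^-3;  mass: 56.11x + 74.55y = 0.3809
Solving, x = 4.114 × 10^-3 mol, y = 2.013 × 10^-3 mol
mass of KOH = 4.114 × 10^-3 × 56.11 = 0.2309 g
% KOH = 0.2309 / 0.3809 × 100 = 60.61 %

60.61 %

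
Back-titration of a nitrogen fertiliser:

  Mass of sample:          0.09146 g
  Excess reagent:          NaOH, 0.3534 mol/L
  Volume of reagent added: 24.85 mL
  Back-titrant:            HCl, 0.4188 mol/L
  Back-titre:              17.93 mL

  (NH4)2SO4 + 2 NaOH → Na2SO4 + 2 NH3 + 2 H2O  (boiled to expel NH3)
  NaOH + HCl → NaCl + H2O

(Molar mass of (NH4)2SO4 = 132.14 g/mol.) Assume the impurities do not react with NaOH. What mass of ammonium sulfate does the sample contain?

n(NaOH) added = 0.02485 × 0.3534 = 8.782 × 10^-3 mol
n(HCl) used in back-titration = 0.01793 × 0.4188 = 7.509 × 10^-3 mol
n(NaOH) left over = 7.509 × 10^-3 mol (1:1 ratio)
n(NaOH) consumed by analyte = 8.782 × 10^-3 − 7.509 × 10^-3 = 1.273 × 10^-3 mol
From the 1:2 ratio, n((NH4)2SO4) = 1/2 × 1.273 × 10^-3 = 6.365 × 10^-4 mol
mass of (NH4)2SO4 = 6.365 × 10^-4 × 132.14 = 0.08410 g

0.08410 g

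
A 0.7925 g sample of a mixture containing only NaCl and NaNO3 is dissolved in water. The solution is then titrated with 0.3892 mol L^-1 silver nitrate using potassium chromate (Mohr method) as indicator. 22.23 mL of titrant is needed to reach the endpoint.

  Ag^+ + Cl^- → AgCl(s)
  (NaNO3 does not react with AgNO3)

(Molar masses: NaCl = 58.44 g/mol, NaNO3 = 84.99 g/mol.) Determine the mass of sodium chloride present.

n(AgNO3) = 0.02223 × 0.3892 = 8.652 × 10^-3 mol
Let x = n(NaCl), y = n(NaNO3).
Titrant: 1x = 8.652 × 10^-3;  mass: 58.44x + 84.99y = 0.7925
Solving, x = 8.652 × 10^-3 mol, y = 3.375 × 10^-3 mol
mass of NaCl = 8.652 × 10^-3 × 58.44 = 0.5056 g

0.5056 g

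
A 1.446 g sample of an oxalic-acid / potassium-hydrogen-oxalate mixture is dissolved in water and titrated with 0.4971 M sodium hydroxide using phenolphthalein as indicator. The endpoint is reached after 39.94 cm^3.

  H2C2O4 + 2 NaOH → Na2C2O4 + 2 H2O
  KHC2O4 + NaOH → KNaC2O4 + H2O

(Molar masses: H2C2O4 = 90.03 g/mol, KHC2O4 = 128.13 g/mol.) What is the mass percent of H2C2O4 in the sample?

n(NaOH) = 0.03994 × 0.4971 = 0.01985 mol
Let x = n(H2C2O4), y = n(KHC2O4).
Titrant: 2x + 1y = 0.01985;  mass: 90.03x + 128.13y = 1.446
Solving, x = 6.605 × 10^-3 mol, y = 6.645 × 10^-3 mol
mass of H2C2O4 = 6.605 × 10^-3 × 90.03 = 0.5946 g
% H2C2O4 = 0.5946 / 1.446 × 100 = 41.12 %

41.12 %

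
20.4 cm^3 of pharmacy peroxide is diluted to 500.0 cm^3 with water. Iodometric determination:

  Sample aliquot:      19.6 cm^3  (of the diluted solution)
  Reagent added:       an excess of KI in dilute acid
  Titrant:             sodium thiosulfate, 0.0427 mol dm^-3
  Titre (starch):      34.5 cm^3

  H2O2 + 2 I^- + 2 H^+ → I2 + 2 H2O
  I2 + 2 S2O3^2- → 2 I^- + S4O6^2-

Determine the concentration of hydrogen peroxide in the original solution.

n(S2O3^2-) = 0.0345 × 0.0427 = 1.47 × 10^-3 mol
n(I2) = n(S2O3^2-)/2 = 7.37 × 10^-4 mol
n(H2O2) in the aliquot = 7.37 × 10^-4 mol (1:1 ratio)
[H2O2]_dilute = 7.37 × 10^-4 / 0.0196 = 0.0376 mol/L
[H2O2]_original = 0.0376 × 500.0/20.4 = 0.921 mol/L

0.921 mol/L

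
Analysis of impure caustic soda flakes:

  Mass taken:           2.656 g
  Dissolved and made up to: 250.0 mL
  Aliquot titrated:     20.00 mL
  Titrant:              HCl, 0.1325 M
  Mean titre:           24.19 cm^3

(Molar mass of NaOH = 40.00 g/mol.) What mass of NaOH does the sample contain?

NaOH + HCl → NaCl + H2O
n(HCl) per titration = 0.02419 × 0.1325 = 3.205 × 10^-3 mol
n(NaOH) in each aliquot = 3.205 × 10^-3 mol (1:1 ratio)
n(NaOH) in the whole flask = 3.205 × 10^-3 × 250.0/20.00 = 0.04006 mol
mass of NaOH = 0.04006 × 40.00 = 1.603 g

1.603 g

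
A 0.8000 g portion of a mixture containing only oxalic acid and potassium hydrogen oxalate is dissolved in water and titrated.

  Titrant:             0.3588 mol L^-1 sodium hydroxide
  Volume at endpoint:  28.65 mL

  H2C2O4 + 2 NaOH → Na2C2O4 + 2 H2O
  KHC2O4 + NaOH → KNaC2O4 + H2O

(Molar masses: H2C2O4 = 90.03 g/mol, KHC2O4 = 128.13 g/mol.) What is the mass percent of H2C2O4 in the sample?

n(NaOH) = 0.02865 × 0.3588 = 0.01028 mol
Let x = n(H2C2O4), y = n(KHC2O4).
Titrant: 2x + 1y = 0.01028;  mass: 90.03x + 128.13y = 0.8000
Solving, x = 3.111 × 10^-3 mol, y = 4.058 × 10^-3 mol
mass of H2C2O4 = 3.111 × 10^-3 × 90.03 = 0.2801 g
% H2C2O4 = 0.2801 / 0.8000 × 100 = 35.01 %

35.01 %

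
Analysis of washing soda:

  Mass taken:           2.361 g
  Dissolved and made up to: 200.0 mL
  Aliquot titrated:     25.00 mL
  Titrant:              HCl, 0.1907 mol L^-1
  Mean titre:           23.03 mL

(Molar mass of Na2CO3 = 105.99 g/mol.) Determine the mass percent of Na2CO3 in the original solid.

78.86 %

Na2CO3 + 2 HCl → 2 NaCl + H2O + CO2
n(HCl) per titration = 0.02303 × 0.1907 = 4.392 × 10^-3 mol
From the 1:2 ratio, n(Na2CO3) in each aliquot = 1/2 × 4.392 × 10^-3 = 2.196 × 10^-3 mol
n(Na2CO3) in the whole flask = 2.196 × 10^-3 × 200.0/25.00 = 0.01757 mol
mass of Na2CO3 = 0.01757 × 105.99 = 1.862 g
% Na2CO3 = 1.862 / 2.361 × 100 = 78.86 %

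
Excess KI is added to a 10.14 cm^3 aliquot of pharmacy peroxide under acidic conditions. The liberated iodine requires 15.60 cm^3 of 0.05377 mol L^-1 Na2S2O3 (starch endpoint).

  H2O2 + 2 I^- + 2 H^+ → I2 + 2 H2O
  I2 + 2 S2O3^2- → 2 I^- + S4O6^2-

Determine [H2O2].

0.04136 mol/L

n(S2O3^2-) = 0.01560 × 0.05377 = 8.388 × 10^-4 mol
n(I2) = n(S2O3^2-)/2 = 4.194 × 10^-4 mol
n(H2O2) in the aliquot = 4.194 × 10^-4 mol (1:1 ratio)
[H2O2] = 4.194 × 10^-4 / 0.01014 = 0.04136 mol/L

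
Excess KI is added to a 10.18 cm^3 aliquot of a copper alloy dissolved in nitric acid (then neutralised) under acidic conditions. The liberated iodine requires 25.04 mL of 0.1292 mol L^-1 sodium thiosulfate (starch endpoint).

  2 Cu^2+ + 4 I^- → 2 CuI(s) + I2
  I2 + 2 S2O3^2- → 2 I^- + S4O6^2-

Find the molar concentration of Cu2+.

n(S2O3^2-) = 0.02504 × 0.1292 = 3.235 × 10^-3 mol
n(I2) = n(S2O3^2-)/2 = 1.618 × 10^-3 mol
From the 2:1 ratio, n(Cu2+) in the aliquot = 2/1 × 1.618 × 10^-3 = 3.235 × 10^-3 mol
[Cu2+] = 3.235 × 10^-3 / 0.01018 = 0.3178 mol/L

0.3178 mol/L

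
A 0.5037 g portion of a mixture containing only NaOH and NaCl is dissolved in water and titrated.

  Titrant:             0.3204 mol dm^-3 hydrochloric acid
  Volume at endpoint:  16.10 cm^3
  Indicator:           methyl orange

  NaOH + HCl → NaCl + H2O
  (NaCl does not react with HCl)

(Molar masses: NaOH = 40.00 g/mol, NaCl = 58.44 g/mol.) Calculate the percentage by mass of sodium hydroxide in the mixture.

n(HCl) = 0.01610 × 0.3204 = 5.158 × 10^-3 mol
Let x = n(NaOH), y = n(NaCl).
Titrant: 1x = 5.158 × 10^-3;  mass: 40.00x + 58.44y = 0.5037
Solving, x = 5.158 × 10^-3 mol, y = 5.088 × 10^-3 mol
mass of NaOH = 5.158 × 10^-3 × 40.00 = 0.2063 g
% NaOH = 0.2063 / 0.5037 × 100 = 40.96 %

40.96 %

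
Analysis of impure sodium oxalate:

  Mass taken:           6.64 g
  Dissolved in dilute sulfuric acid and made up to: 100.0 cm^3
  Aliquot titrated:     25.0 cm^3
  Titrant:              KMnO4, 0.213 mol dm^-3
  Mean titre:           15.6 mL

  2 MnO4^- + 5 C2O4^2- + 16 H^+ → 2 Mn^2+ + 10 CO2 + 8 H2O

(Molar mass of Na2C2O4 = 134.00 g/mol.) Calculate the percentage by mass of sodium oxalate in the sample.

n(KMnO4) per titration = 0.0156 × 0.213 = 3.32 × 10^-3 mol
From the 5:2 ratio, n(Na2C2O4) in each aliquot = 5/2 × 3.32 × 10^-3 = 8.31 × 10^-3 mol
n(Na2C2O4) in the whole flask = 8.31 × 10^-3 × 100.0/25.0 = 0.0332 mol
mass of Na2C2O4 = 0.0332 × 134.00 = 4.45 g
% Na2C2O4 = 4.45 / 6.64 × 100 = 67.1 %

67.1 %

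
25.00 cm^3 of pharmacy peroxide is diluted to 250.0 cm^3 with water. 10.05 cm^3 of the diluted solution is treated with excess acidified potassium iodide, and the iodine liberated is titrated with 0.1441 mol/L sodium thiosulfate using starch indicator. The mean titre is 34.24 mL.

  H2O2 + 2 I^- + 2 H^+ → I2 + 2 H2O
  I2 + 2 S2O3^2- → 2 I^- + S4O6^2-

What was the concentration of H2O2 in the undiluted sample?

2.455 mol/L

n(S2O3^2-) = 0.03424 × 0.1441 = 4.934 × 10^-3 mol
n(I2) = n(S2O3^2-)/2 = 2.467 × 10^-3 mol
n(H2O2) in the aliquot = 2.467 × 10^-3 mol (1:1 ratio)
[H2O2]_dilute = 2.467 × 10^-3 / 0.01005 = 0.2455 mol/L
[H2O2]_original = 0.2455 × 250.0/25.00 = 2.455 mol/L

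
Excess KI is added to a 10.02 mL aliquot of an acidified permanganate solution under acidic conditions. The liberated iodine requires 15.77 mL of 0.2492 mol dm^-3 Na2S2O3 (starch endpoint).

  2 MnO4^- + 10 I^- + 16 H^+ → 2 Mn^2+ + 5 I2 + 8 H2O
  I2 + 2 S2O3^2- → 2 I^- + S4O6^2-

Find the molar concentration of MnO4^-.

0.07844 mol/L

n(S2O3^2-) = 0.01577 × 0.2492 = 3.930 × 10^-3 mol
n(I2) = n(S2O3^2-)/2 = 1.965 × 10^-3 mol
From the 2:5 ratio, n(MnO4^-) in the aliquot = 2/5 × 1.965 × 10^-3 = 7.860 × 10^-4 mol
[MnO4^-] = 7.860 × 10^-4 / 0.01002 = 0.07844 mol/L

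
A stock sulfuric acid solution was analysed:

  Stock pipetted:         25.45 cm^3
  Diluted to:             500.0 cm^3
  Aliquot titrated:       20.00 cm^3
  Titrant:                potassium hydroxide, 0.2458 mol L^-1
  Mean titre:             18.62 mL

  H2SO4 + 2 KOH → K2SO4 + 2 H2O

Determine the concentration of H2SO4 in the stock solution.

n(KOH) = 0.01862 × 0.2458 = 4.577 × 10^-3 mol
From the 1:2 ratio, n(H2SO4) in the aliquot = 1/2 × 4.577 × 10^-3 = 2.288 × 10^-3 mol
[H2SO4]_dilute = 2.288 × 10^-3 / 0.02000 = 0.1144 mol/L
Dilution factor = 500.0 / 25.45 = 19.65
[H2SO4]_stock = 0.1144 × 19.65 = 2.248 mol/L

2.248 mol/L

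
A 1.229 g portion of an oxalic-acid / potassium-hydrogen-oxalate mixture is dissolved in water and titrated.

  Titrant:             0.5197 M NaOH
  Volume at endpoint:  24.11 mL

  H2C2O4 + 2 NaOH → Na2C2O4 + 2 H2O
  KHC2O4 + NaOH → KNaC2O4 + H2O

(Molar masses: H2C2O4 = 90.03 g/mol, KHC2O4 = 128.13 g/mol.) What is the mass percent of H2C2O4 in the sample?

16.59 %

n(NaOH) = 0.02411 × 0.5197 = 0.01253 mol
Let x = n(H2C2O4), y = n(KHC2O4).
Titrant: 2x + 1y = 0.01253;  mass: 90.03x + 128.13y = 1.229
Solving, x = 2.265 × 10^-3 mol, y = 8.001 × 10^-3 mol
mass of H2C2O4 = 2.265 × 10^-3 × 90.03 = 0.2039 g
% H2C2O4 = 0.2039 / 1.229 × 100 = 16.59 %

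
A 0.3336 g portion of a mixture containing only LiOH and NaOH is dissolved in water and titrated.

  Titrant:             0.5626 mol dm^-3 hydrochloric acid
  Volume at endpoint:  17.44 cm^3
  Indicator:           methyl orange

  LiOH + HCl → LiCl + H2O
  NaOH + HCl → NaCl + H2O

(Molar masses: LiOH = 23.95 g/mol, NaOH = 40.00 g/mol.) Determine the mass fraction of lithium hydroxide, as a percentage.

n(HCl) = 0.01744 × 0.5626 = 9.812 × 10^-3 mol
Let x = n(LiOH), y = n(NaOH).
Titrant: 1x + 1y = 9.812 × 10^-3;  mass: 23.95x + 40.00y = 0.3336
Solving, x = 3.668 × 10^-3 mol, y = 6.144 × 10^-3 mol
mass of LiOH = 3.668 × 10^-3 × 23.95 = 0.08785 g
% LiOH = 0.08785 / 0.3336 × 100 = 26.33 %

26.33 %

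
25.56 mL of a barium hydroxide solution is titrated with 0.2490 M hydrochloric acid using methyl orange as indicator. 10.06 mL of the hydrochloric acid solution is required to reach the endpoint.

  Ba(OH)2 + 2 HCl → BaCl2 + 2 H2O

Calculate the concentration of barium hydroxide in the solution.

0.04900 M

n(HCl) = 0.01006 L × 0.2490 mol/L = 2.505 × 10^-3 mol
From the 1:2 mole ratio, n(Ba(OH)2) = 1/2 × 2.505 × 10^-3 = 1.252 × 10^-3 mol
[Ba(OH)2] = 1.252 × 10^-3 mol / 0.02556 L = 0.04900 mol/L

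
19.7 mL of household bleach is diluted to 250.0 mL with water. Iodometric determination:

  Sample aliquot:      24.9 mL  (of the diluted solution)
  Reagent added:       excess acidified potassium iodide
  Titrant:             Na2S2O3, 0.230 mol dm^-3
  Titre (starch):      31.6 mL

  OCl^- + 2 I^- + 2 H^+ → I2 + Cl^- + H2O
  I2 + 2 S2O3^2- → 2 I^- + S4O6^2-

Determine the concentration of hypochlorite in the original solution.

1.85 mol/L

n(S2O3^2-) = 0.0316 × 0.230 = 7.27 × 10^-3 mol
n(I2) = n(S2O3^2-)/2 = 3.63 × 10^-3 mol
n(OCl^-) in the aliquot = 3.63 × 10^-3 mol (1:1 ratio)
[OCl^-]_dilute = 3.63 × 10^-3 / 0.0249 = 0.146 mol/L
[OCl^-]_original = 0.146 × 250.0/19.7 = 1.85 mol/L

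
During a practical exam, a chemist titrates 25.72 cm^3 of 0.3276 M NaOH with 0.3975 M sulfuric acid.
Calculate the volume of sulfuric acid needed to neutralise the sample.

2 NaOH + H2SO4 → Na2SO4 + 2 H2O
n(NaOH) = 0.02572 L × 0.3276 mol/L = 8.426 × 10^-3 mol
From the 1:2 stoichiometry, n(H2SO4) = 1/2 × 8.426 × 10^-3 = 4.213 × 10^-3 mol
V(H2SO4) = 4.213 × 10^-3 mol / 0.3975 mol/L = 0.01060 L = 10.60 mL

10.60 mL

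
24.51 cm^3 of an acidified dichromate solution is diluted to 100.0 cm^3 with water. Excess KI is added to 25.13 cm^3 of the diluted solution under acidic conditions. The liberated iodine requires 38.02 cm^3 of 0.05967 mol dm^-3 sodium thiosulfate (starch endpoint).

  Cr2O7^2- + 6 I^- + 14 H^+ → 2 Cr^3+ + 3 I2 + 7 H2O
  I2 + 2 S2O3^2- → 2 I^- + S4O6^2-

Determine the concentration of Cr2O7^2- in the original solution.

n(S2O3^2-) = 0.03802 × 0.05967 = 2.269 × 10^-3 mol
n(I2) = n(S2O3^2-)/2 = 1.134 × 10^-3 mol
From the 1:3 ratio, n(Cr2O7^2-) in the aliquot = 1/3 × 1.134 × 10^-3 = 3.781 × 10^-4 mol
[Cr2O7^2-]_dilute = 3.781 × 10^-4 / 0.02513 = 0.01505 mol/L
[Cr2O7^2-]_original = 0.01505 × 100.0/24.51 = 0.06139 mol/L

0.06139 mol/L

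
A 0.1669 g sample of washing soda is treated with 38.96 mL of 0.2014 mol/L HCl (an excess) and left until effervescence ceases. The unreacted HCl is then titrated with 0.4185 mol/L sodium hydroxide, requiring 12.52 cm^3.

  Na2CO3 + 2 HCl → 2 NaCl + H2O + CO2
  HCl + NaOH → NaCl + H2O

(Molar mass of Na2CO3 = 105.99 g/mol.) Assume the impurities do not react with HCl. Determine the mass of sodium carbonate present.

0.1382 g

n(HCl) added = 0.03896 × 0.2014 = 7.847 × 10^-3 mol
n(NaOH) used in back-titration = 0.01252 × 0.4185 = 5.240 × 10^-3 mol
n(HCl) left over = 5.240 × 10^-3 mol (1:1 ratio)
n(HCl) consumed by analyte = 7.847 × 10^-3 − 5.240 × 10^-3 = 2.607 × 10^-3 mol
From the 1:2 ratio, n(Na2CO3) = 1/2 × 2.607 × 10^-3 = 1.303 × 10^-3 mol
mass of Na2CO3 = 1.303 × 10^-3 × 105.99 = 0.1382 g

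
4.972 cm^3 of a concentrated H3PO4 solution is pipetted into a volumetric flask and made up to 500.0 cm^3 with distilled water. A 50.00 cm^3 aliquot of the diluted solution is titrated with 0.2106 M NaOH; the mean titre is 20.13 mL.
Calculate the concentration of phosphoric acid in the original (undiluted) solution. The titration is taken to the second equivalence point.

H3PO4 + 2 NaOH → Na2HPO4 + 2 H2O
n(NaOH) = 0.02013 × 0.2106 = 4.239 × 10^-3 mol
From the 1:2 ratio, n(H3PO4) in the aliquot = 1/2 × 4.239 × 10^-3 = 2.120 × 10^-3 mol
[H3PO4]_dilute = 2.120 × 10^-3 / 0.05000 = 0.04239 mol/L
Dilution factor = 500.0 / 4.972 = 100.6
[H3PO4]_stock = 0.04239 × 100.6 = 4.263 mol/L

4.263 M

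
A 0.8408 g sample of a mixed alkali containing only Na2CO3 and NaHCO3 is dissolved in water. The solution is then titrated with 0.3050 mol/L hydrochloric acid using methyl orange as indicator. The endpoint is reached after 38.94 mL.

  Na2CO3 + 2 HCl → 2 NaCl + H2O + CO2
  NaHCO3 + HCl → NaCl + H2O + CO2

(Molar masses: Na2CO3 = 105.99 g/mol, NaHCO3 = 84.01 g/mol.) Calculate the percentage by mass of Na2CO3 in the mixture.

n(HCl) = 0.03894 × 0.3050 = 0.01188 mol
Let x = n(Na2CO3), y = n(NaHCO3).
Titrant: 2x + 1y = 0.01188;  mass: 105.99x + 84.01y = 0.8408
Solving, x = 2.530 × 10^-3 mol, y = 6.816 × 10^-3 mol
mass of Na2CO3 = 2.530 × 10^-3 × 105.99 = 0.2682 g
% Na2CO3 = 0.2682 / 0.8408 × 100 = 31.90 %

31.90 %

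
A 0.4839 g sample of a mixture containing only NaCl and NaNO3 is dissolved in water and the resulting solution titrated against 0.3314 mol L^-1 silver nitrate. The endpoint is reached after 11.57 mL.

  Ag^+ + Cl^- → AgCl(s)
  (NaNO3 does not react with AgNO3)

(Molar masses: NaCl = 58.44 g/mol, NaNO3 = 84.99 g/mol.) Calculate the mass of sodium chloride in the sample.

n(AgNO3) = 0.01157 × 0.3314 = 3.834 × 10^-3 mol
Let x = n(NaCl), y = n(NaNO3).
Titrant: 1x = 3.834 × 10^-3;  mass: 58.44x + 84.99y = 0.4839
Solving, x = 3.834 × 10^-3 mol, y = 3.057 × 10^-3 mol
mass of NaCl = 3.834 × 10^-3 × 58.44 = 0.2241 g

0.2241 g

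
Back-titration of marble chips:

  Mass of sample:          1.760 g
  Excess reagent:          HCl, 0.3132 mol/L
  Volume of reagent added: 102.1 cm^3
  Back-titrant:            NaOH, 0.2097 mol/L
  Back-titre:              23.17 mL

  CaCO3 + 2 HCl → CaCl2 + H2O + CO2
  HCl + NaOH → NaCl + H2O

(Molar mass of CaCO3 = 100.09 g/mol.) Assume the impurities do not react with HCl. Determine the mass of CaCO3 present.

n(HCl) added = 0.1021 × 0.3132 = 0.03198 mol
n(NaOH) used in back-titration = 0.02317 × 0.2097 = 4.859 × 10^-3 mol
n(HCl) left over = 4.859 × 10^-3 mol (1:1 ratio)
n(HCl) consumed by analyte = 0.03198 − 4.859 × 10^-3 = 0.02712 mol
From the 1:2 ratio, n(CaCO3) = 1/2 × 0.02712 = 0.01356 mol
mass of CaCO3 = 0.01356 × 100.09 = 1.357 g

1.357 g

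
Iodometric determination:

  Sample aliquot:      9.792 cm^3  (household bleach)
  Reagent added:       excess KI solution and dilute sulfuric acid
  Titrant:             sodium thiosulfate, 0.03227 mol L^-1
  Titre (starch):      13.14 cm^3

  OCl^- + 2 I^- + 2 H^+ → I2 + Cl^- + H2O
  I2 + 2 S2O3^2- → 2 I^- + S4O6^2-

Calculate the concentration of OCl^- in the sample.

n(S2O3^2-) = 0.01314 × 0.03227 = 4.240 × 10^-4 mol
n(I2) = n(S2O3^2-)/2 = 2.120 × 10^-4 mol
n(OCl^-) in the aliquot = 2.120 × 10^-4 mol (1:1 ratio)
[OCl^-] = 2.120 × 10^-4 / 0.009792 = 0.02165 mol/L

0.02165 mol/L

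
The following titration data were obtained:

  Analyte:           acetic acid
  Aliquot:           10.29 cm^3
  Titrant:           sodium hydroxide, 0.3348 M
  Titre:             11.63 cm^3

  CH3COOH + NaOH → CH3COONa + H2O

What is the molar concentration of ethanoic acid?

n(NaOH) = 0.01163 L × 0.3348 mol/L = 3.894 × 10^-3 mol
n(CH3COOH) = 3.894 × 10^-3 mol (1:1 mole ratio)
[CH3COOH] = 3.894 × 10^-3 mol / 0.01029 L = 0.3784 mol/L

0.3784 M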